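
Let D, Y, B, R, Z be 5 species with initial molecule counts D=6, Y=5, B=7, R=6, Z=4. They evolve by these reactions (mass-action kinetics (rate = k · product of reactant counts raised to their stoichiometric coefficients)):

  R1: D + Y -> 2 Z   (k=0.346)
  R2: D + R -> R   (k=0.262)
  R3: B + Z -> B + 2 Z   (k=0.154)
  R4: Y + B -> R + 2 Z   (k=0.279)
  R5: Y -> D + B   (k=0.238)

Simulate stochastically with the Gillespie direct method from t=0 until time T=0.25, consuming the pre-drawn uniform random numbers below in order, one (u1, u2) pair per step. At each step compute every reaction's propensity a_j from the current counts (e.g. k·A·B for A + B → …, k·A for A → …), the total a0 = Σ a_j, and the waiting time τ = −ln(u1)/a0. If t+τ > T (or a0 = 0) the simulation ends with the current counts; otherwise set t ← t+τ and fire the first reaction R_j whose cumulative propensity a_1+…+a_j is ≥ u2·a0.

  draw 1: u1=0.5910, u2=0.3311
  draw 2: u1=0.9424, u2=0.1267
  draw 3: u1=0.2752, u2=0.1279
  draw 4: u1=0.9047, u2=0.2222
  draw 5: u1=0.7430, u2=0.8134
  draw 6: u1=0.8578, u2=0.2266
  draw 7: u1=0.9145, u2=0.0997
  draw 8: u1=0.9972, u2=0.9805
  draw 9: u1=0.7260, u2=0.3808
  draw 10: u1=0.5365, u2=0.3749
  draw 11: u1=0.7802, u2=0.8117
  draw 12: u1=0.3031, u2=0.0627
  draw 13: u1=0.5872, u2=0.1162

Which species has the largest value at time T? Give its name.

t=0.000: D=6 Y=5 B=7 R=6 Z=4
Draw 1: a1=10.380, a2=9.432, a3=4.312, a4=9.765, a5=1.190, a0=35.079; τ=−ln(0.5910)/35.079=0.015 → t=0.015; u2·a0=0.3311·35.079=11.615; a1=10.380 < 11.615 ≤ a1+a2=19.812 → R2 fires; D=5 Y=5 B=7 R=6 Z=4
Draw 2: a1=8.650, a2=7.860, a3=4.312, a4=9.765, a5=1.190, a0=31.777; τ=−ln(0.9424)/31.777=0.002 → t=0.017; u2·a0=0.1267·31.777=4.026 ≤ a1=8.650 → R1 fires; D=4 Y=4 B=7 R=6 Z=6
Draw 3: a1=5.536, a2=6.288, a3=6.468, a4=7.812, a5=0.952, a0=27.056; τ=−ln(0.2752)/27.056=0.048 → t=0.065; u2·a0=0.1279·27.056=3.460 ≤ a1=5.536 → R1 fires; D=3 Y=3 B=7 R=6 Z=8
Draw 4: a1=3.114, a2=4.716, a3=8.624, a4=5.859, a5=0.714, a0=23.027; τ=−ln(0.9047)/23.027=0.004 → t=0.069; u2·a0=0.2222·23.027=5.117; a1=3.114 < 5.117 ≤ a1+a2=7.830 → R2 fires; D=2 Y=3 B=7 R=6 Z=8
Draw 5: a1=2.076, a2=3.144, a3=8.624, a4=5.859, a5=0.714, a0=20.417; τ=−ln(0.7430)/20.417=0.015 → t=0.083; u2·a0=0.8134·20.417=16.607; a1+…+a3=13.844 < 16.607 ≤ a1+…+a4=19.703 → R4 fires; D=2 Y=2 B=6 R=7 Z=10
Draw 6: a1=1.384, a2=3.668, a3=9.240, a4=3.348, a5=0.476, a0=18.116; τ=−ln(0.8578)/18.116=0.008 → t=0.092; u2·a0=0.2266·18.116=4.105; a1=1.384 < 4.105 ≤ a1+a2=5.052 → R2 fires; D=1 Y=2 B=6 R=7 Z=10
Draw 7: a1=0.692, a2=1.834, a3=9.240, a4=3.348, a5=0.476, a0=15.590; τ=−ln(0.9145)/15.590=0.006 → t=0.098; u2·a0=0.0997·15.590=1.554; a1=0.692 < 1.554 ≤ a1+a2=2.526 → R2 fires; D=0 Y=2 B=6 R=7 Z=10
Draw 8: a1=0.000, a2=0.000, a3=9.240, a4=3.348, a5=0.476, a0=13.064; τ=−ln(0.9972)/13.064=0.000 → t=0.098; u2·a0=0.9805·13.064=12.809; a1+…+a4=12.588 < 12.809 ≤ a1+…+a5=13.064 → R5 fires; D=1 Y=1 B=7 R=7 Z=10
Draw 9: a1=0.346, a2=1.834, a3=10.780, a4=1.953, a5=0.238, a0=15.151; τ=−ln(0.7260)/15.151=0.021 → t=0.119; u2·a0=0.3808·15.151=5.770; a1+a2=2.180 < 5.770 ≤ a1+…+a3=12.960 → R3 fires; D=1 Y=1 B=7 R=7 Z=11
Draw 10: a1=0.346, a2=1.834, a3=11.858, a4=1.953, a5=0.238, a0=16.229; τ=−ln(0.5365)/16.229=0.038 → t=0.157; u2·a0=0.3749·16.229=6.084; a1+a2=2.180 < 6.084 ≤ a1+…+a3=14.038 → R3 fires; D=1 Y=1 B=7 R=7 Z=12
Draw 11: a1=0.346, a2=1.834, a3=12.936, a4=1.953, a5=0.238, a0=17.307; τ=−ln(0.7802)/17.307=0.014 → t=0.172; u2·a0=0.8117·17.307=14.048; a1+a2=2.180 < 14.048 ≤ a1+…+a3=15.116 → R3 fires; D=1 Y=1 B=7 R=7 Z=13
Draw 12: a1=0.346, a2=1.834, a3=14.014, a4=1.953, a5=0.238, a0=18.385; τ=−ln(0.3031)/18.385=0.065 → t=0.237; u2·a0=0.0627·18.385=1.153; a1=0.346 < 1.153 ≤ a1+a2=2.180 → R2 fires; D=0 Y=1 B=7 R=7 Z=13
Draw 13: a1=0.000, a2=0.000, a3=14.014, a4=1.953, a5=0.238, a0=16.205; τ=−ln(0.5872)/16.205=0.033 → t=0.269 > T=0.25: stop.
At T=0.25: D=0 Y=1 B=7 R=7 Z=13; the largest is Z.

Dominant species at T: Z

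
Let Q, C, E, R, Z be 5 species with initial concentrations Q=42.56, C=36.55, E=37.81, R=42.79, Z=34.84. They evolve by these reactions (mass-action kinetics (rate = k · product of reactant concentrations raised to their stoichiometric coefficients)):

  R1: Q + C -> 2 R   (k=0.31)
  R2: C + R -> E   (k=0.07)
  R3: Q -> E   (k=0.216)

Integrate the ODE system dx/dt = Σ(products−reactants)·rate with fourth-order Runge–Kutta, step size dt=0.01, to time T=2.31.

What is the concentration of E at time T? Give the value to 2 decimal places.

RK4 with dt=0.01: 231 steps to T=2.31. Trajectory (selected grid times):
t=0.00: Q=42.56 C=36.55 E=37.81 R=42.79 Z=34.84
t=0.26: Q=17.90 C=1.50 E=50.84 R=77.75 Z=34.84
t=0.51: Q=16.30 C=0.10 E=52.47 R=78.43 Z=34.84
t=0.77: Q=15.36 C=0.01 E=53.40 R=78.47 Z=34.84
t=1.03: Q=14.52 C=0.00 E=54.25 R=78.47 Z=34.84
t=1.28: Q=13.76 C=0.00 E=55.01 R=78.47 Z=34.84
t=1.54: Q=13.01 C=0.00 E=55.76 R=78.47 Z=34.84
t=1.80: Q=12.30 C=0.00 E=56.47 R=78.47 Z=34.84
t=2.05: Q=11.65 C=0.00 E=57.12 R=78.47 Z=34.84
t=2.31: Q=11.01 C=0.00 E=57.75 R=78.47 Z=34.84
Read off E at T=2.31: 57.75

E at T = 57.75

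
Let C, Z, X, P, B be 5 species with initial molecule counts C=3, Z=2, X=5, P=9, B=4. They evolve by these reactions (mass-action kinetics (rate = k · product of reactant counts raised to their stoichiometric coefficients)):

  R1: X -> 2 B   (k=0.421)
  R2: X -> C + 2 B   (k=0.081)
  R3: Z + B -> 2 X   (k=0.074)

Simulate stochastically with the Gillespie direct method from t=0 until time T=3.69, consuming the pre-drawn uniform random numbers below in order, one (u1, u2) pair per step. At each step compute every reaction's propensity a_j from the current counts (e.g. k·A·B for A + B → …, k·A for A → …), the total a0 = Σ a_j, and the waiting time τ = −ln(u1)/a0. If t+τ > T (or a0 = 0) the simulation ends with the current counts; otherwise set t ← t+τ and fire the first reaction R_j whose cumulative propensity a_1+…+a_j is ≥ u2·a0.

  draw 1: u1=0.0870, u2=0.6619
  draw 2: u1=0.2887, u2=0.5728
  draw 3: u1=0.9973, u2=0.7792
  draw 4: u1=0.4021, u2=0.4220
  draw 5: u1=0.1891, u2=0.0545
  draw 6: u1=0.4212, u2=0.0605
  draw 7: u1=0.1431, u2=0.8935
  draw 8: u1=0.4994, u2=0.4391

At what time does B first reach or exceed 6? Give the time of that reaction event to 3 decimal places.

t=0.000: C=3 Z=2 X=5 P=9 B=4
Draw 1: a1=2.105, a2=0.405, a3=0.592, a0=3.102; τ=−ln(0.0870)/3.102=0.787 → t=0.787; u2·a0=0.6619·3.102=2.053 ≤ a1=2.105 → R1 fires; C=3 Z=2 X=4 P=9 B=6
Draw 2: a1=1.684, a2=0.324, a3=0.888, a0=2.896; τ=−ln(0.2887)/2.896=0.429 → t=1.216; u2·a0=0.5728·2.896=1.659 ≤ a1=1.684 → R1 fires; C=3 Z=2 X=3 P=9 B=8
Draw 3: a1=1.263, a2=0.243, a3=1.184, a0=2.690; τ=−ln(0.9973)/2.690=0.001 → t=1.217; u2·a0=0.7792·2.690=2.096; a1+a2=1.506 < 2.096 ≤ a1+…+a3=2.690 → R3 fires; C=3 Z=1 X=5 P=9 B=7
Draw 4: a1=2.105, a2=0.405, a3=0.518, a0=3.028; τ=−ln(0.4021)/3.028=0.301 → t=1.518; u2·a0=0.4220·3.028=1.278 ≤ a1=2.105 → R1 fires; C=3 Z=1 X=4 P=9 B=9
Draw 5: a1=1.684, a2=0.324, a3=0.666, a0=2.674; τ=−ln(0.1891)/2.674=0.623 → t=2.141; u2·a0=0.0545·2.674=0.146 ≤ a1=1.684 → R1 fires; C=3 Z=1 X=3 P=9 B=11
Draw 6: a1=1.263, a2=0.243, a3=0.814, a0=2.320; τ=−ln(0.4212)/2.320=0.373 → t=2.514; u2·a0=0.0605·2.320=0.140 ≤ a1=1.263 → R1 fires; C=3 Z=1 X=2 P=9 B=13
Draw 7: a1=0.842, a2=0.162, a3=0.962, a0=1.966; τ=−ln(0.1431)/1.966=0.989 → t=3.503; u2·a0=0.8935·1.966=1.757; a1+a2=1.004 < 1.757 ≤ a1+…+a3=1.966 → R3 fires; C=3 Z=0 X=4 P=9 B=12
Draw 8: a1=1.684, a2=0.324, a3=0.000, a0=2.008; τ=−ln(0.4994)/2.008=0.346 → t=3.848 > T=3.69: stop.
B first becomes ≥ 6 when it reaches 6 at the event at t=0.787.

Threshold first reached at t = 0.787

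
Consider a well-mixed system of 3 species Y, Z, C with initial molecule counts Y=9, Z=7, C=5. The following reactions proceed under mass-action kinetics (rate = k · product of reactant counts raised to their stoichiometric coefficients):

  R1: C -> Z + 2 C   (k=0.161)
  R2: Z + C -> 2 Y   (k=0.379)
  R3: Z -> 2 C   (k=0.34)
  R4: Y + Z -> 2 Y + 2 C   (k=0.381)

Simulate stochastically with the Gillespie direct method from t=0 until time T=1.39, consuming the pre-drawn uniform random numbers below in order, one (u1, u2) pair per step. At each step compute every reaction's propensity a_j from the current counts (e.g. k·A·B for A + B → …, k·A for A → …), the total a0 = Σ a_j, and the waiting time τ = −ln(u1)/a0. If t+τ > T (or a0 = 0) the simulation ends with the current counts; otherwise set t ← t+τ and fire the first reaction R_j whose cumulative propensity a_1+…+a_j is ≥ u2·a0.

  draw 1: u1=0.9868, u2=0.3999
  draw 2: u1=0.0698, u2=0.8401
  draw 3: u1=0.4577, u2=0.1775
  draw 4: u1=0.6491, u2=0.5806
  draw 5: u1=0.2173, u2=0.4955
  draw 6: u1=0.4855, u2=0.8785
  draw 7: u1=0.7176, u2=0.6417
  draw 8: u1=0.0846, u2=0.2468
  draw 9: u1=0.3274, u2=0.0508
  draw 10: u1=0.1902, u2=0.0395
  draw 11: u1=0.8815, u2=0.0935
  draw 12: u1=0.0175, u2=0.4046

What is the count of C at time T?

C at T = 18

t=0.000: Y=9 Z=7 C=5
Draw 1: a1=0.805, a2=13.265, a3=2.380, a4=24.003, a0=40.453; τ=−ln(0.9868)/40.453=0.000 → t=0.000; u2·a0=0.3999·40.453=16.177; a1+a2=14.070 < 16.177 ≤ a1+…+a3=16.450 → R3 fires; Y=9 Z=6 C=7
Draw 2: a1=1.127, a2=15.918, a3=2.040, a4=20.574, a0=39.659; τ=−ln(0.0698)/39.659=0.067 → t=0.067; u2·a0=0.8401·39.659=33.318; a1+…+a3=19.085 < 33.318 ≤ a1+…+a4=39.659 → R4 fires; Y=10 Z=5 C=9
Draw 3: a1=1.449, a2=17.055, a3=1.700, a4=19.050, a0=39.254; τ=−ln(0.4577)/39.254=0.020 → t=0.087; u2·a0=0.1775·39.254=6.968; a1=1.449 < 6.968 ≤ a1+a2=18.504 → R2 fires; Y=12 Z=4 C=8
Draw 4: a1=1.288, a2=12.128, a3=1.360, a4=18.288, a0=33.064; τ=−ln(0.6491)/33.064=0.013 → t=0.100; u2·a0=0.5806·33.064=19.197; a1+…+a3=14.776 < 19.197 ≤ a1+…+a4=33.064 → R4 fires; Y=13 Z=3 C=10
Draw 5: a1=1.610, a2=11.370, a3=1.020, a4=14.859, a0=28.859; τ=−ln(0.2173)/28.859=0.053 → t=0.153; u2·a0=0.4955·28.859=14.300; a1+…+a3=14.000 < 14.300 ≤ a1+…+a4=28.859 → R4 fires; Y=14 Z=2 C=12
Draw 6: a1=1.932, a2=9.096, a3=0.680, a4=10.668, a0=22.376; τ=−ln(0.4855)/22.376=0.032 → t=0.186; u2·a0=0.8785·22.376=19.657; a1+…+a3=11.708 < 19.657 ≤ a1+…+a4=22.376 → R4 fires; Y=15 Z=1 C=14
Draw 7: a1=2.254, a2=5.306, a3=0.340, a4=5.715, a0=13.615; τ=−ln(0.7176)/13.615=0.024 → t=0.210; u2·a0=0.6417·13.615=8.737; a1+…+a3=7.900 < 8.737 ≤ a1+…+a4=13.615 → R4 fires; Y=16 Z=0 C=16
Draw 8: a1=2.576, a2=0.000, a3=0.000, a4=0.000, a0=2.576; τ=−ln(0.0846)/2.576=0.959 → t=1.169; u2·a0=0.2468·2.576=0.636 ≤ a1=2.576 → R1 fires; Y=16 Z=1 C=17
Draw 9: a1=2.737, a2=6.443, a3=0.340, a4=6.096, a0=15.616; τ=−ln(0.3274)/15.616=0.072 → t=1.240; u2·a0=0.0508·15.616=0.793 ≤ a1=2.737 → R1 fires; Y=16 Z=2 C=18
Draw 10: a1=2.898, a2=13.644, a3=0.680, a4=12.192, a0=29.414; τ=−ln(0.1902)/29.414=0.056 → t=1.297; u2·a0=0.0395·29.414=1.162 ≤ a1=2.898 → R1 fires; Y=16 Z=3 C=19
Draw 11: a1=3.059, a2=21.603, a3=1.020, a4=18.288, a0=43.970; τ=−ln(0.8815)/43.970=0.003 → t=1.300; u2·a0=0.0935·43.970=4.111; a1=3.059 < 4.111 ≤ a1+a2=24.662 → R2 fires; Y=18 Z=2 C=18
Draw 12: a1=2.898, a2=13.644, a3=0.680, a4=13.716, a0=30.938; τ=−ln(0.0175)/30.938=0.131 → t=1.430 > T=1.39: stop.
Read off C at T=1.39: 18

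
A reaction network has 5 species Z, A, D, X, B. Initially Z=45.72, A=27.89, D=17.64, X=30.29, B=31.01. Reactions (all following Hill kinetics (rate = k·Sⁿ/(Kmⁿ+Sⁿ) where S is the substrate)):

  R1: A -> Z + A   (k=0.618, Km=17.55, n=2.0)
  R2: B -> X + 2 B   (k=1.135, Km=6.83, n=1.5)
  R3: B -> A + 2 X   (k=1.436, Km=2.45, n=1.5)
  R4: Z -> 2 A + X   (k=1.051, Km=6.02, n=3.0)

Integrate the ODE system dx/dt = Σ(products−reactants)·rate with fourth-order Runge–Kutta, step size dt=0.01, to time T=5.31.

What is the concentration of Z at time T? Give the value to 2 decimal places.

RK4 with dt=0.01: 531 steps to T=5.31. Trajectory (selected grid times):
t=0.00: Z=45.72 A=27.89 D=17.64 X=30.29 B=31.01
t=0.59: Z=45.37 A=29.96 D=17.64 X=33.17 B=30.79
t=1.18: Z=45.03 A=32.02 D=17.64 X=36.05 B=30.57
t=1.77: Z=44.69 A=34.09 D=17.64 X=38.94 B=30.34
t=2.36: Z=44.36 A=36.15 D=17.64 X=41.81 B=30.12
t=2.95: Z=44.04 A=38.22 D=17.64 X=44.69 B=29.90
t=3.54: Z=43.73 A=40.28 D=17.64 X=47.57 B=29.67
t=4.13: Z=43.42 A=42.35 D=17.64 X=50.45 B=29.45
t=4.72: Z=43.11 A=44.41 D=17.64 X=53.32 B=29.22
t=5.31: Z=42.81 A=46.47 D=17.64 X=56.20 B=28.99
Read off Z at T=5.31: 42.81

Z at T = 42.81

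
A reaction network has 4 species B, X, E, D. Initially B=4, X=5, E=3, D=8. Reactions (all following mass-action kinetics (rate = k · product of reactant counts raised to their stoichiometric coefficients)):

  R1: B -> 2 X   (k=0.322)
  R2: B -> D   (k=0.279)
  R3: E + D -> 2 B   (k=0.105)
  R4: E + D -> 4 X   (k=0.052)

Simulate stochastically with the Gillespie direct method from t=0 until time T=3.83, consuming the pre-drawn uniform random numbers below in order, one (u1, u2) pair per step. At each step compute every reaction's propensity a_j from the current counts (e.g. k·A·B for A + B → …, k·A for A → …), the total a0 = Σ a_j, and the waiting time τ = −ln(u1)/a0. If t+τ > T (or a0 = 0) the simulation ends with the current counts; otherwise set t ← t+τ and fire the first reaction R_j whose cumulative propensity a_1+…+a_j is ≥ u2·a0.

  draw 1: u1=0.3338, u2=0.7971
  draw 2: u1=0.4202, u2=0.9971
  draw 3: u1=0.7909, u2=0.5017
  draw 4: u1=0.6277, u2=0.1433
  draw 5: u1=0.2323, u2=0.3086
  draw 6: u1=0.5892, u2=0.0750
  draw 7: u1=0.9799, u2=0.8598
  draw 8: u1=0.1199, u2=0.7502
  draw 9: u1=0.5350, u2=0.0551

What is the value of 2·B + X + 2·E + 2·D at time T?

Value at T = 35

Check how each reaction changes W = 2·B + X + 2·E + 2·D (weight of products minus weight of reactants):
R1: B -> 2 X: (1·2) − (2·1) = 2 − 2 = 0
R2: B -> D: (2·1) − (2·1) = 2 − 2 = 0
R3: E + D -> 2 B: (2·2) − (2·1 + 2·1) = 4 − 4 = 0
R4: E + D -> 4 X: (1·4) − (2·1 + 2·1) = 4 − 4 = 0
Every reaction leaves W unchanged, so W is conserved and no simulation is needed: W(T) = W(0) = 2·4 + 5 + 2·3 + 2·8 = 35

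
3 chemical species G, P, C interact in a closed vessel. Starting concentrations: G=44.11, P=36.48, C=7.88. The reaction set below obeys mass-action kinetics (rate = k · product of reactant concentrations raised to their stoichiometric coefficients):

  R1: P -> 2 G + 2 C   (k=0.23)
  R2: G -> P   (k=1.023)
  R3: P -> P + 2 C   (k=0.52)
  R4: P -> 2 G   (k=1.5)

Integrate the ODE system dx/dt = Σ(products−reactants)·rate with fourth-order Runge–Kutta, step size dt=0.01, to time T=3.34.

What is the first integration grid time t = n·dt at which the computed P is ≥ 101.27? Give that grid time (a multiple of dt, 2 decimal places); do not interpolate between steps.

Threshold first reached at t = 2.49

RK4 with dt=0.01: 334 steps to T=3.34. Trajectory (selected grid times):
t=0.00: G=44.11 P=36.48 C=7.88
t=0.37: G=67.67 P=35.43 C=27.40
t=0.74: G=86.67 P=40.55 C=48.31
t=1.11: G=106.96 P=48.68 C=72.96
t=1.48: G=130.87 P=59.16 C=102.78
t=1.86: G=160.65 P=72.51 C=140.17
t=2.23: G=196.06 P=88.45 C=184.69
t=2.48: G=224.28 P=101.18 C=220.19
t=2.49: G=225.49 P=101.72 C=221.71
t=2.60: G=239.23 P=107.92 C=239.00
t=2.97: G=291.90 P=131.68 C=305.27
t=3.34: G=356.17 P=160.67 C=386.13
P(2.48)=101.176 < 101.27 but P(2.49)=101.721 ≥ 101.27, so the first grid time is t=2.49.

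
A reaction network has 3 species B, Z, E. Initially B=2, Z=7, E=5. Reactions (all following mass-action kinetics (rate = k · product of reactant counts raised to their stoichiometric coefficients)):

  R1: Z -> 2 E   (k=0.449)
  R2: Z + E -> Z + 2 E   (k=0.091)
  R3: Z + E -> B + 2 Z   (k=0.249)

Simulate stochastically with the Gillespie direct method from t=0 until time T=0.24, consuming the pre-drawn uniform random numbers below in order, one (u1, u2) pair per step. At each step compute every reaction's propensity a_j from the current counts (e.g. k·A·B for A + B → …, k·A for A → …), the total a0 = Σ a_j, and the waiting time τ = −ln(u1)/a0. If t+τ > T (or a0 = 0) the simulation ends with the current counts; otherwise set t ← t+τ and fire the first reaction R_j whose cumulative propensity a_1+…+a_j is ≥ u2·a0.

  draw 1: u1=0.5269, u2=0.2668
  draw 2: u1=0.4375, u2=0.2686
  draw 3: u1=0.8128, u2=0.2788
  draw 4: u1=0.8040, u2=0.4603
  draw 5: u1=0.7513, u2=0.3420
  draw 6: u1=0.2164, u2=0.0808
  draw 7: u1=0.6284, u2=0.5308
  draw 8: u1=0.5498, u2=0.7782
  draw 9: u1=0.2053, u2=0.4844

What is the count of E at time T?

t=0.000: B=2 Z=7 E=5
Draw 1: a1=3.143, a2=3.185, a3=8.715, a0=15.043; τ=−ln(0.5269)/15.043=0.043 → t=0.043; u2·a0=0.2668·15.043=4.013; a1=3.143 < 4.013 ≤ a1+a2=6.328 → R2 fires; B=2 Z=7 E=6
Draw 2: a1=3.143, a2=3.822, a3=10.458, a0=17.423; τ=−ln(0.4375)/17.423=0.047 → t=0.090; u2·a0=0.2686·17.423=4.680; a1=3.143 < 4.680 ≤ a1+a2=6.965 → R2 fires; B=2 Z=7 E=7
Draw 3: a1=3.143, a2=4.459, a3=12.201, a0=19.803; τ=−ln(0.8128)/19.803=0.010 → t=0.101; u2·a0=0.2788·19.803=5.521; a1=3.143 < 5.521 ≤ a1+a2=7.602 → R2 fires; B=2 Z=7 E=8
Draw 4: a1=3.143, a2=5.096, a3=13.944, a0=22.183; τ=−ln(0.8040)/22.183=0.010 → t=0.110; u2·a0=0.4603·22.183=10.211; a1+a2=8.239 < 10.211 ≤ a1+…+a3=22.183 → R3 fires; B=3 Z=8 E=7
Draw 5: a1=3.592, a2=5.096, a3=13.944, a0=22.632; τ=−ln(0.7513)/22.632=0.013 → t=0.123; u2·a0=0.3420·22.632=7.740; a1=3.592 < 7.740 ≤ a1+a2=8.688 → R2 fires; B=3 Z=8 E=8
Draw 6: a1=3.592, a2=5.824, a3=15.936, a0=25.352; τ=−ln(0.2164)/25.352=0.060 → t=0.183; u2·a0=0.0808·25.352=2.048 ≤ a1=3.592 → R1 fires; B=3 Z=7 E=10
Draw 7: a1=3.143, a2=6.370, a3=17.430, a0=26.943; τ=−ln(0.6284)/26.943=0.017 → t=0.201; u2·a0=0.5308·26.943=14.301; a1+a2=9.513 < 14.301 ≤ a1+…+a3=26.943 → R3 fires; B=4 Z=8 E=9
Draw 8: a1=3.592, a2=6.552, a3=17.928, a0=28.072; τ=−ln(0.5498)/28.072=0.021 → t=0.222; u2·a0=0.7782·28.072=21.846; a1+a2=10.144 < 21.846 ≤ a1+…+a3=28.072 → R3 fires; B=5 Z=9 E=8
Draw 9: a1=4.041, a2=6.552, a3=17.928, a0=28.521; τ=−ln(0.2053)/28.521=0.056 → t=0.277 > T=0.24: stop.
Read off E at T=0.24: 8

E at T = 8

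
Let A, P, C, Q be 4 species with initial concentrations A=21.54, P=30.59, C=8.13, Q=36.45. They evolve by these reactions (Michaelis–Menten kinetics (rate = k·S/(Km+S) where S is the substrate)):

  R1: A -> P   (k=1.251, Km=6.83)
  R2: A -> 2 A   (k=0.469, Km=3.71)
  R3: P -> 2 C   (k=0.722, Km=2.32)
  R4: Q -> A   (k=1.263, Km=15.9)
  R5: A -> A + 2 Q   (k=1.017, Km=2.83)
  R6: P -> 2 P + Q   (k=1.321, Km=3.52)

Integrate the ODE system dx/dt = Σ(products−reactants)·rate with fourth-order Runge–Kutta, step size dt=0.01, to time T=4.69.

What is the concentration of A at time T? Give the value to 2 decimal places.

RK4 with dt=0.01: 469 steps to T=4.69. Trajectory (selected grid times):
t=0.00: A=21.54 P=30.59 C=8.13 Q=36.45
t=0.52: A=21.71 P=31.35 C=8.83 Q=37.54
t=1.04: A=21.89 P=32.12 C=9.53 Q=38.63
t=1.56: A=22.07 P=32.88 C=10.23 Q=39.72
t=2.08: A=22.25 P=33.65 C=10.93 Q=40.81
t=2.61: A=22.44 P=34.43 C=11.65 Q=41.92
t=3.13: A=22.63 P=35.20 C=12.35 Q=43.01
t=3.65: A=22.82 P=35.98 C=13.06 Q=44.09
t=4.17: A=23.01 P=36.75 C=13.76 Q=45.17
t=4.69: A=23.21 P=37.53 C=14.47 Q=46.26
Read off A at T=4.69: 23.21

A at T = 23.21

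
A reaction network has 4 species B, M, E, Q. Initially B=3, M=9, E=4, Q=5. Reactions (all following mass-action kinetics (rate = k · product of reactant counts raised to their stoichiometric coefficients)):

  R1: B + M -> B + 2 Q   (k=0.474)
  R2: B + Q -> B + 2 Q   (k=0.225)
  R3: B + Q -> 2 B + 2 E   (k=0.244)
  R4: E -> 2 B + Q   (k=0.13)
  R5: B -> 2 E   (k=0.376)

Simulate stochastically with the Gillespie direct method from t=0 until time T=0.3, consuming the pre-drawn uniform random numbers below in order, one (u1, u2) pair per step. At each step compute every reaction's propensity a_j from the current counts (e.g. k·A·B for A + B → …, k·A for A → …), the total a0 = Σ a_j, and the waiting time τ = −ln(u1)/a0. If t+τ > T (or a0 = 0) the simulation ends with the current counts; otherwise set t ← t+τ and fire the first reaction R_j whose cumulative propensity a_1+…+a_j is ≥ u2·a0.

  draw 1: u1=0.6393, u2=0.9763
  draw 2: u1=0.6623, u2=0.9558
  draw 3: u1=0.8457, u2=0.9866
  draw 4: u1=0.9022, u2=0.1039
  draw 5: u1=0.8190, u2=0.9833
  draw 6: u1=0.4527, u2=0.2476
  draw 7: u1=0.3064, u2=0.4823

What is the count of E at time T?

t=0.000: B=3 M=9 E=4 Q=5
Draw 1: a1=12.798, a2=3.375, a3=3.660, a4=0.520, a5=1.128, a0=21.481; τ=−ln(0.6393)/21.481=0.021 → t=0.021; u2·a0=0.9763·21.481=20.972; a1+…+a4=20.353 < 20.972 ≤ a1+…+a5=21.481 → R5 fires; B=2 M=9 E=6 Q=5
Draw 2: a1=8.532, a2=2.250, a3=2.440, a4=0.780, a5=0.752, a0=14.754; τ=−ln(0.6623)/14.754=0.028 → t=0.049; u2·a0=0.9558·14.754=14.102; a1+…+a4=14.002 < 14.102 ≤ a1+…+a5=14.754 → R5 fires; B=1 M=9 E=8 Q=5
Draw 3: a1=4.266, a2=1.125, a3=1.220, a4=1.040, a5=0.376, a0=8.027; τ=−ln(0.8457)/8.027=0.021 → t=0.070; u2·a0=0.9866·8.027=7.919; a1+…+a4=7.651 < 7.919 ≤ a1+…+a5=8.027 → R5 fires; B=0 M=9 E=10 Q=5
Draw 4: a1=0.000, a2=0.000, a3=0.000, a4=1.300, a5=0.000, a0=1.300; τ=−ln(0.9022)/1.300=0.079 → t=0.149; u2·a0=0.1039·1.300=0.135; a1+…+a3=0.000 < 0.135 ≤ a1+…+a4=1.300 → R4 fires; B=2 M=9 E=9 Q=6
Draw 5: a1=8.532, a2=2.700, a3=2.928, a4=1.170, a5=0.752, a0=16.082; τ=−ln(0.8190)/16.082=0.012 → t=0.161; u2·a0=0.9833·16.082=15.813; a1+…+a4=15.330 < 15.813 ≤ a1+…+a5=16.082 → R5 fires; B=1 M=9 E=11 Q=6
Draw 6: a1=4.266, a2=1.350, a3=1.464, a4=1.430, a5=0.376, a0=8.886; τ=−ln(0.4527)/8.886=0.089 → t=0.250; u2·a0=0.2476·8.886=2.200 ≤ a1=4.266 → R1 fires; B=1 M=8 E=11 Q=8
Draw 7: a1=3.792, a2=1.800, a3=1.952, a4=1.430, a5=0.376, a0=9.350; τ=−ln(0.3064)/9.350=0.127 → t=0.377 > T=0.3: stop.
Read off E at T=0.3: 11

E at T = 11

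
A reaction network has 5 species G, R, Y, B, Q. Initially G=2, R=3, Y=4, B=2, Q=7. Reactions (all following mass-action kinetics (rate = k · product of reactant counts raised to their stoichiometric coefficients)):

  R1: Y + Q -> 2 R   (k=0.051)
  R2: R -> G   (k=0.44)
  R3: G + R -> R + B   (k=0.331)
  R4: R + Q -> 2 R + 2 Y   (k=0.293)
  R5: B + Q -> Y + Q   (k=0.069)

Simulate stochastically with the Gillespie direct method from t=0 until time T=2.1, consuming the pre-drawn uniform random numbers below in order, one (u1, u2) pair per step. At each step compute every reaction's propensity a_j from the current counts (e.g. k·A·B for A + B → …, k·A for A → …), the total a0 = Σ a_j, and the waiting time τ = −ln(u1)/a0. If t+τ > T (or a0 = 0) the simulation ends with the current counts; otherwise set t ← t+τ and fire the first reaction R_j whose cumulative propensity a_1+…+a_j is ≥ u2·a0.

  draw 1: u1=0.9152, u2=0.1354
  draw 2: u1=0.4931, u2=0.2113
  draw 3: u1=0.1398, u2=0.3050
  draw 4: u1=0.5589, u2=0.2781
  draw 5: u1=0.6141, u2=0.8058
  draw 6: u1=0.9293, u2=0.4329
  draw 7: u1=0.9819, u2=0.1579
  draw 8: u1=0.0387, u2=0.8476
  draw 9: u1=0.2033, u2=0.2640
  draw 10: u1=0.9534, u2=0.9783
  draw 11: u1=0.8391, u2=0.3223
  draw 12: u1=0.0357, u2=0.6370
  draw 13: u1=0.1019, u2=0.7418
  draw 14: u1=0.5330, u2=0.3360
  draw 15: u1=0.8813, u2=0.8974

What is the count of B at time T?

B at T = 4

t=0.000: G=2 R=3 Y=4 B=2 Q=7
Draw 1: a1=1.428, a2=1.320, a3=1.986, a4=6.153, a5=0.966, a0=11.853; τ=−ln(0.9152)/11.853=0.007 → t=0.007; u2·a0=0.1354·11.853=1.605; a1=1.428 < 1.605 ≤ a1+a2=2.748 → R2 fires; G=3 R=2 Y=4 B=2 Q=7
Draw 2: a1=1.428, a2=0.880, a3=1.986, a4=4.102, a5=0.966, a0=9.362; τ=−ln(0.4931)/9.362=0.076 → t=0.083; u2·a0=0.2113·9.362=1.978; a1=1.428 < 1.978 ≤ a1+a2=2.308 → R2 fires; G=4 R=1 Y=4 B=2 Q=7
Draw 3: a1=1.428, a2=0.440, a3=1.324, a4=2.051, a5=0.966, a0=6.209; τ=−ln(0.1398)/6.209=0.317 → t=0.400; u2·a0=0.3050·6.209=1.894; a1+a2=1.868 < 1.894 ≤ a1+…+a3=3.192 → R3 fires; G=3 R=1 Y=4 B=3 Q=7
Draw 4: a1=1.428, a2=0.440, a3=0.993, a4=2.051, a5=1.449, a0=6.361; τ=−ln(0.5589)/6.361=0.091 → t=0.491; u2·a0=0.2781·6.361=1.769; a1=1.428 < 1.769 ≤ a1+a2=1.868 → R2 fires; G=4 R=0 Y=4 B=3 Q=7
Draw 5: a1=1.428, a2=0.000, a3=0.000, a4=0.000, a5=1.449, a0=2.877; τ=−ln(0.6141)/2.877=0.169 → t=0.661; u2·a0=0.8058·2.877=2.318; a1+…+a4=1.428 < 2.318 ≤ a1+…+a5=2.877 → R5 fires; G=4 R=0 Y=5 B=2 Q=7
Draw 6: a1=1.785, a2=0.000, a3=0.000, a4=0.000, a5=0.966, a0=2.751; τ=−ln(0.9293)/2.751=0.027 → t=0.687; u2·a0=0.4329·2.751=1.191 ≤ a1=1.785 → R1 fires; G=4 R=2 Y=4 B=2 Q=6
Draw 7: a1=1.224, a2=0.880, a3=2.648, a4=3.516, a5=0.828, a0=9.096; τ=−ln(0.9819)/9.096=0.002 → t=0.689; u2·a0=0.1579·9.096=1.436; a1=1.224 < 1.436 ≤ a1+a2=2.104 → R2 fires; G=5 R=1 Y=4 B=2 Q=6
Draw 8: a1=1.224, a2=0.440, a3=1.655, a4=1.758, a5=0.828, a0=5.905; τ=−ln(0.0387)/5.905=0.551 → t=1.240; u2·a0=0.8476·5.905=5.005; a1+…+a3=3.319 < 5.005 ≤ a1+…+a4=5.077 → R4 fires; G=5 R=2 Y=6 B=2 Q=5
Draw 9: a1=1.530, a2=0.880, a3=3.310, a4=2.930, a5=0.690, a0=9.340; τ=−ln(0.2033)/9.340=0.171 → t=1.411; u2·a0=0.2640·9.340=2.466; a1+a2=2.410 < 2.466 ≤ a1+…+a3=5.720 → R3 fires; G=4 R=2 Y=6 B=3 Q=5
Draw 10: a1=1.530, a2=0.880, a3=2.648, a4=2.930, a5=1.035, a0=9.023; τ=−ln(0.9534)/9.023=0.005 → t=1.416; u2·a0=0.9783·9.023=8.827; a1+…+a4=7.988 < 8.827 ≤ a1+…+a5=9.023 → R5 fires; G=4 R=2 Y=7 B=2 Q=5
Draw 11: a1=1.785, a2=0.880, a3=2.648, a4=2.930, a5=0.690, a0=8.933; τ=−ln(0.8391)/8.933=0.020 → t=1.436; u2·a0=0.3223·8.933=2.879; a1+a2=2.665 < 2.879 ≤ a1+…+a3=5.313 → R3 fires; G=3 R=2 Y=7 B=3 Q=5
Draw 12: a1=1.785, a2=0.880, a3=1.986, a4=2.930, a5=1.035, a0=8.616; τ=−ln(0.0357)/8.616=0.387 → t=1.822; u2·a0=0.6370·8.616=5.488; a1+…+a3=4.651 < 5.488 ≤ a1+…+a4=7.581 → R4 fires; G=3 R=3 Y=9 B=3 Q=4
Draw 13: a1=1.836, a2=1.320, a3=2.979, a4=3.516, a5=0.828, a0=10.479; τ=−ln(0.1019)/10.479=0.218 → t=2.040; u2·a0=0.7418·10.479=7.773; a1+…+a3=6.135 < 7.773 ≤ a1+…+a4=9.651 → R4 fires; G=3 R=4 Y=11 B=3 Q=3
Draw 14: a1=1.683, a2=1.760, a3=3.972, a4=3.516, a5=0.621, a0=11.552; τ=−ln(0.5330)/11.552=0.054 → t=2.095; u2·a0=0.3360·11.552=3.881; a1+a2=3.443 < 3.881 ≤ a1+…+a3=7.415 → R3 fires; G=2 R=4 Y=11 B=4 Q=3
Draw 15: a1=1.683, a2=1.760, a3=2.648, a4=3.516, a5=0.828, a0=10.435; τ=−ln(0.8813)/10.435=0.012 → t=2.107 > T=2.1: stop.
Read off B at T=2.1: 4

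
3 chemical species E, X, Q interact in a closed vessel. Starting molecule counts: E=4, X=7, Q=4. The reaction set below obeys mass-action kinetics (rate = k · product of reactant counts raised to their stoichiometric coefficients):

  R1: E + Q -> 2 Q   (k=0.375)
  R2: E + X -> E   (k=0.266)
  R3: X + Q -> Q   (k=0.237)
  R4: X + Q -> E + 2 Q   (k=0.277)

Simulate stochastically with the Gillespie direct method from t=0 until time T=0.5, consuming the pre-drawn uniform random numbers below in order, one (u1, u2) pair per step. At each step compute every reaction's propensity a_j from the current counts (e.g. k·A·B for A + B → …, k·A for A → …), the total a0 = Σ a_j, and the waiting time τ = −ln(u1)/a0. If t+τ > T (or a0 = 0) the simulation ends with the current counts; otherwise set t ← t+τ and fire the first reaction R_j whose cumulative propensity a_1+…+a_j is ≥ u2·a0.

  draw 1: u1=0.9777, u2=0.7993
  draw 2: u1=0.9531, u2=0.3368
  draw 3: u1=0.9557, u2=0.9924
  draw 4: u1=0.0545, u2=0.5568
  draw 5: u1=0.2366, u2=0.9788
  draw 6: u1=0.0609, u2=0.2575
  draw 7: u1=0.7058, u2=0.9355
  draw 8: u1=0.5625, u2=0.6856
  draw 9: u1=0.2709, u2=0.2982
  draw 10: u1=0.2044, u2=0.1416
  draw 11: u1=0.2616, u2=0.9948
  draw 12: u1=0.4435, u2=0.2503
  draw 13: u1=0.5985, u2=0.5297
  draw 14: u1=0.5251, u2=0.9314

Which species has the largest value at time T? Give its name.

t=0.000: E=4 X=7 Q=4
Draw 1: a1=6.000, a2=7.448, a3=6.636, a4=7.756, a0=27.840; τ=−ln(0.9777)/27.840=0.001 → t=0.001; u2·a0=0.7993·27.840=22.253; a1+…+a3=20.084 < 22.253 ≤ a1+…+a4=27.840 → R4 fires; E=5 X=6 Q=5
Draw 2: a1=9.375, a2=7.980, a3=7.110, a4=8.310, a0=32.775; τ=−ln(0.9531)/32.775=0.001 → t=0.002; u2·a0=0.3368·32.775=11.039; a1=9.375 < 11.039 ≤ a1+a2=17.355 → R2 fires; E=5 X=5 Q=5
Draw 3: a1=9.375, a2=6.650, a3=5.925, a4=6.925, a0=28.875; τ=−ln(0.9557)/28.875=0.002 → t=0.004; u2·a0=0.9924·28.875=28.656; a1+…+a3=21.950 < 28.656 ≤ a1+…+a4=28.875 → R4 fires; E=6 X=4 Q=6
Draw 4: a1=13.500, a2=6.384, a3=5.688, a4=6.648, a0=32.220; τ=−ln(0.0545)/32.220=0.090 → t=0.094; u2·a0=0.5568·32.220=17.940; a1=13.500 < 17.940 ≤ a1+a2=19.884 → R2 fires; E=6 X=3 Q=6
Draw 5: a1=13.500, a2=4.788, a3=4.266, a4=4.986, a0=27.540; τ=−ln(0.2366)/27.540=0.052 → t=0.146; u2·a0=0.9788·27.540=26.956; a1+…+a3=22.554 < 26.956 ≤ a1+…+a4=27.540 → R4 fires; E=7 X=2 Q=7
Draw 6: a1=18.375, a2=3.724, a3=3.318, a4=3.878, a0=29.295; τ=−ln(0.0609)/29.295=0.096 → t=0.242; u2·a0=0.2575·29.295=7.543 ≤ a1=18.375 → R1 fires; E=6 X=2 Q=8
Draw 7: a1=18.000, a2=3.192, a3=3.792, a4=4.432, a0=29.416; τ=−ln(0.7058)/29.416=0.012 → t=0.254; u2·a0=0.9355·29.416=27.519; a1+…+a3=24.984 < 27.519 ≤ a1+…+a4=29.416 → R4 fires; E=7 X=1 Q=9
Draw 8: a1=23.625, a2=1.862, a3=2.133, a4=2.493, a0=30.113; τ=−ln(0.5625)/30.113=0.019 → t=0.273; u2·a0=0.6856·30.113=20.645 ≤ a1=23.625 → R1 fires; E=6 X=1 Q=10
Draw 9: a1=22.500, a2=1.596, a3=2.370, a4=2.770, a0=29.236; τ=−ln(0.2709)/29.236=0.045 → t=0.318; u2·a0=0.2982·29.236=8.718 ≤ a1=22.500 → R1 fires; E=5 X=1 Q=11
Draw 10: a1=20.625, a2=1.330, a3=2.607, a4=3.047, a0=27.609; τ=−ln(0.2044)/27.609=0.058 → t=0.375; u2·a0=0.1416·27.609=3.909 ≤ a1=20.625 → R1 fires; E=4 X=1 Q=12
Draw 11: a1=18.000, a2=1.064, a3=2.844, a4=3.324, a0=25.232; τ=−ln(0.2616)/25.232=0.053 → t=0.428; u2·a0=0.9948·25.232=25.101; a1+…+a3=21.908 < 25.101 ≤ a1+…+a4=25.232 → R4 fires; E=5 X=0 Q=13
Draw 12: a1=24.375, a2=0.000, a3=0.000, a4=0.000, a0=24.375; τ=−ln(0.4435)/24.375=0.033 → t=0.462; u2·a0=0.2503·24.375=6.101 ≤ a1=24.375 → R1 fires; E=4 X=0 Q=14
Draw 13: a1=21.000, a2=0.000, a3=0.000, a4=0.000, a0=21.000; τ=−ln(0.5985)/21.000=0.024 → t=0.486; u2·a0=0.5297·21.000=11.124 ≤ a1=21.000 → R1 fires; E=3 X=0 Q=15
Draw 14: a1=16.875, a2=0.000, a3=0.000, a4=0.000, a0=16.875; τ=−ln(0.5251)/16.875=0.038 → t=0.524 > T=0.5: stop.
At T=0.5: E=3 X=0 Q=15; the largest is Q.

Dominant species at T: Q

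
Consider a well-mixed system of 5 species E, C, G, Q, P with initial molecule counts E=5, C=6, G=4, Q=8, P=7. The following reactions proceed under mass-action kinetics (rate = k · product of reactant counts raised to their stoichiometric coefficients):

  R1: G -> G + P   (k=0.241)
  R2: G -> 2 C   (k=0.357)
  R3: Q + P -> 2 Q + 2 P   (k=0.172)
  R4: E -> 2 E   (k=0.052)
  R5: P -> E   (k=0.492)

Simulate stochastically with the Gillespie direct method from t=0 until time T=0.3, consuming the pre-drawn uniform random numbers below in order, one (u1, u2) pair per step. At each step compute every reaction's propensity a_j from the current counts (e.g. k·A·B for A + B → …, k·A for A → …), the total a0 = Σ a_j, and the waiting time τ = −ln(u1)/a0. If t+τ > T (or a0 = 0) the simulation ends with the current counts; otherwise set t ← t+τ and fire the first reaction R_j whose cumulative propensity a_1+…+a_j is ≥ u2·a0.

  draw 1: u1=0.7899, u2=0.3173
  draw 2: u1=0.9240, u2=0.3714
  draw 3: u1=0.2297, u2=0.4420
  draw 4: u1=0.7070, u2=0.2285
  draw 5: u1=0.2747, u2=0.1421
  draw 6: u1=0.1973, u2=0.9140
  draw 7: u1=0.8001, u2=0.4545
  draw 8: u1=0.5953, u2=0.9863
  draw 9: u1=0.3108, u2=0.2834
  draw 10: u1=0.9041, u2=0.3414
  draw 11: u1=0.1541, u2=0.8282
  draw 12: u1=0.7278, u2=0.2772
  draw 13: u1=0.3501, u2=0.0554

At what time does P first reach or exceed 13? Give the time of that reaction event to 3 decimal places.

Threshold first reached at t = 0.242

t=0.000: E=5 C=6 G=4 Q=8 P=7
Draw 1: a1=0.964, a2=1.428, a3=9.632, a4=0.260, a5=3.444, a0=15.728; τ=−ln(0.7899)/15.728=0.015 → t=0.015; u2·a0=0.3173·15.728=4.990; a1+a2=2.392 < 4.990 ≤ a1+…+a3=12.024 → R3 fires; E=5 C=6 G=4 Q=9 P=8
Draw 2: a1=0.964, a2=1.428, a3=12.384, a4=0.260, a5=3.936, a0=18.972; τ=−ln(0.9240)/18.972=0.004 → t=0.019; u2·a0=0.3714·18.972=7.046; a1+a2=2.392 < 7.046 ≤ a1+…+a3=14.776 → R3 fires; E=5 C=6 G=4 Q=10 P=9
Draw 3: a1=0.964, a2=1.428, a3=15.480, a4=0.260, a5=4.428, a0=22.560; τ=−ln(0.2297)/22.560=0.065 → t=0.084; u2·a0=0.4420·22.560=9.972; a1+a2=2.392 < 9.972 ≤ a1+…+a3=17.872 → R3 fires; E=5 C=6 G=4 Q=11 P=10
Draw 4: a1=0.964, a2=1.428, a3=18.920, a4=0.260, a5=4.920, a0=26.492; τ=−ln(0.7070)/26.492=0.013 → t=0.097; u2·a0=0.2285·26.492=6.053; a1+a2=2.392 < 6.053 ≤ a1+…+a3=21.312 → R3 fires; E=5 C=6 G=4 Q=12 P=11
Draw 5: a1=0.964, a2=1.428, a3=22.704, a4=0.260, a5=5.412, a0=30.768; τ=−ln(0.2747)/30.768=0.042 → t=0.139; u2·a0=0.1421·30.768=4.372; a1+a2=2.392 < 4.372 ≤ a1+…+a3=25.096 → R3 fires; E=5 C=6 G=4 Q=13 P=12
Draw 6: a1=0.964, a2=1.428, a3=26.832, a4=0.260, a5=5.904, a0=35.388; τ=−ln(0.1973)/35.388=0.046 → t=0.185; u2·a0=0.9140·35.388=32.345; a1+…+a4=29.484 < 32.345 ≤ a1+…+a5=35.388 → R5 fires; E=6 C=6 G=4 Q=13 P=11
Draw 7: a1=0.964, a2=1.428, a3=24.596, a4=0.312, a5=5.412, a0=32.712; τ=−ln(0.8001)/32.712=0.007 → t=0.192; u2·a0=0.4545·32.712=14.868; a1+a2=2.392 < 14.868 ≤ a1+…+a3=26.988 → R3 fires; E=6 C=6 G=4 Q=14 P=12
Draw 8: a1=0.964, a2=1.428, a3=28.896, a4=0.312, a5=5.904, a0=37.504; τ=−ln(0.5953)/37.504=0.014 → t=0.206; u2·a0=0.9863·37.504=36.990; a1+…+a4=31.600 < 36.990 ≤ a1+…+a5=37.504 → R5 fires; E=7 C=6 G=4 Q=14 P=11
Draw 9: a1=0.964, a2=1.428, a3=26.488, a4=0.364, a5=5.412, a0=34.656; τ=−ln(0.3108)/34.656=0.034 → t=0.240; u2·a0=0.2834·34.656=9.822; a1+a2=2.392 < 9.822 ≤ a1+…+a3=28.880 → R3 fires; E=7 C=6 G=4 Q=15 P=12
Draw 10: a1=0.964, a2=1.428, a3=30.960, a4=0.364, a5=5.904, a0=39.620; τ=−ln(0.9041)/39.620=0.003 → t=0.242; u2·a0=0.3414·39.620=13.526; a1+a2=2.392 < 13.526 ≤ a1+…+a3=33.352 → R3 fires; E=7 C=6 G=4 Q=16 P=13
Draw 11: a1=0.964, a2=1.428, a3=35.776, a4=0.364, a5=6.396, a0=44.928; τ=−ln(0.1541)/44.928=0.042 → t=0.284; u2·a0=0.8282·44.928=37.209; a1+a2=2.392 < 37.209 ≤ a1+…+a3=38.168 → R3 fires; E=7 C=6 G=4 Q=17 P=14
Draw 12: a1=0.964, a2=1.428, a3=40.936, a4=0.364, a5=6.888, a0=50.580; τ=−ln(0.7278)/50.580=0.006 → t=0.290; u2·a0=0.2772·50.580=14.021; a1+a2=2.392 < 14.021 ≤ a1+…+a3=43.328 → R3 fires; E=7 C=6 G=4 Q=18 P=15
Draw 13: a1=0.964, a2=1.428, a3=46.440, a4=0.364, a5=7.380, a0=56.576; τ=−ln(0.3501)/56.576=0.019 → t=0.309 > T=0.3: stop.
P first becomes ≥ 13 when it reaches 13 at the event at t=0.242.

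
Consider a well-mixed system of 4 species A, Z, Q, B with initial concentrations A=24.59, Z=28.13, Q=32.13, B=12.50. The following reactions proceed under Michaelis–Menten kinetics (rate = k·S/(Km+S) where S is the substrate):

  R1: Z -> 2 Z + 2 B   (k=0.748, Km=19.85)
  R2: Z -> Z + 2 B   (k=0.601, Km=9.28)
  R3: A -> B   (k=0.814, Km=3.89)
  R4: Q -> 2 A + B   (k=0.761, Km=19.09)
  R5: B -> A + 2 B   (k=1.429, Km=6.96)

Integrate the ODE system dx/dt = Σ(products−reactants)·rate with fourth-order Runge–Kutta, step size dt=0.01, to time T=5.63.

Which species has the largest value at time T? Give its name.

Dominant species at T: B

RK4 with dt=0.01: 563 steps to T=5.63. Trajectory (selected grid times):
t=0.00: A=24.59 Z=28.13 Q=32.13 B=12.50
t=0.63: A=25.34 Z=28.41 Q=31.83 B=14.96
t=1.25: A=26.11 Z=28.68 Q=31.54 B=17.43
t=1.88: A=26.92 Z=28.96 Q=31.24 B=19.96
t=2.50: A=27.73 Z=29.24 Q=30.94 B=22.48
t=3.13: A=28.57 Z=29.52 Q=30.65 B=25.06
t=3.75: A=29.40 Z=29.79 Q=30.36 B=27.62
t=4.38: A=30.26 Z=30.08 Q=30.06 B=30.23
t=5.00: A=31.12 Z=30.36 Q=29.78 B=32.82
t=5.63: A=31.99 Z=30.64 Q=29.49 B=35.47
At T=5.63: A=31.99 Z=30.64 Q=29.49 B=35.47; the largest is B.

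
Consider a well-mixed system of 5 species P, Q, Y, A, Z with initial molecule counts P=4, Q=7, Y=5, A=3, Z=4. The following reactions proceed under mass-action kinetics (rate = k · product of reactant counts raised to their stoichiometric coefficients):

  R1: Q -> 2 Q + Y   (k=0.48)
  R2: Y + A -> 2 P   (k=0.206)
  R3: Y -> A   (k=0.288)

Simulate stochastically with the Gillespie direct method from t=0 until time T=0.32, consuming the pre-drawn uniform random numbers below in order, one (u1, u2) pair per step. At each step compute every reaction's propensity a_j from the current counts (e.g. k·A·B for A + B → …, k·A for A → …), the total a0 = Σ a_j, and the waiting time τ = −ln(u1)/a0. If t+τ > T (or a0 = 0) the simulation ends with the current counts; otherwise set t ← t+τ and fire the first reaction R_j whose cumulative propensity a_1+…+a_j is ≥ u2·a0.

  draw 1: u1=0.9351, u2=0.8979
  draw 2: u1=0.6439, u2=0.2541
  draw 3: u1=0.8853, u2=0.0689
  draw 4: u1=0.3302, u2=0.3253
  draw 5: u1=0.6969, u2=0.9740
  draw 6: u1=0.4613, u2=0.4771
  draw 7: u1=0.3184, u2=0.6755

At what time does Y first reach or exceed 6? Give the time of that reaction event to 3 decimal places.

Threshold first reached at t = 0.078

t=0.000: P=4 Q=7 Y=5 A=3 Z=4
Draw 1: a1=3.360, a2=3.090, a3=1.440, a0=7.890; τ=−ln(0.9351)/7.890=0.009 → t=0.009; u2·a0=0.8979·7.890=7.084; a1+a2=6.450 < 7.084 ≤ a1+…+a3=7.890 → R3 fires; P=4 Q=7 Y=4 A=4 Z=4
Draw 2: a1=3.360, a2=3.296, a3=1.152, a0=7.808; τ=−ln(0.6439)/7.808=0.056 → t=0.065; u2·a0=0.2541·7.808=1.984 ≤ a1=3.360 → R1 fires; P=4 Q=8 Y=5 A=4 Z=4
Draw 3: a1=3.840, a2=4.120, a3=1.440, a0=9.400; τ=−ln(0.8853)/9.400=0.013 → t=0.078; u2·a0=0.0689·9.400=0.648 ≤ a1=3.840 → R1 fires; P=4 Q=9 Y=6 A=4 Z=4
Draw 4: a1=4.320, a2=4.944, a3=1.728, a0=10.992; τ=−ln(0.3302)/10.992=0.101 → t=0.179; u2·a0=0.3253·10.992=3.576 ≤ a1=4.320 → R1 fires; P=4 Q=10 Y=7 A=4 Z=4
Draw 5: a1=4.800, a2=5.768, a3=2.016, a0=12.584; τ=−ln(0.6969)/12.584=0.029 → t=0.207; u2·a0=0.9740·12.584=12.257; a1+a2=10.568 < 12.257 ≤ a1+…+a3=12.584 → R3 fires; P=4 Q=10 Y=6 A=5 Z=4
Draw 6: a1=4.800, a2=6.180, a3=1.728, a0=12.708; τ=−ln(0.4613)/12.708=0.061 → t=0.268; u2·a0=0.4771·12.708=6.063; a1=4.800 < 6.063 ≤ a1+a2=10.980 → R2 fires; P=6 Q=10 Y=5 A=4 Z=4
Draw 7: a1=4.800, a2=4.120, a3=1.440, a0=10.360; τ=−ln(0.3184)/10.360=0.110 → t=0.379 > T=0.32: stop.
Y first becomes ≥ 6 when it reaches 6 at the event at t=0.078.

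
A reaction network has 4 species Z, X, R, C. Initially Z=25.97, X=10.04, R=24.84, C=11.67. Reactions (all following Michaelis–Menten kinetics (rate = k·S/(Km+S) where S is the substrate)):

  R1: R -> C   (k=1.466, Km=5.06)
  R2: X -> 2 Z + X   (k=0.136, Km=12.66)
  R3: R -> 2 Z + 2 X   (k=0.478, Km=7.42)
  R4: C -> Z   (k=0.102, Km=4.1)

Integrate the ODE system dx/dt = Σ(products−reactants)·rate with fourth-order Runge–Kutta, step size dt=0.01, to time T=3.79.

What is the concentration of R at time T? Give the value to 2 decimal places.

RK4 with dt=0.01: 379 steps to T=3.79. Trajectory (selected grid times):
t=0.00: Z=25.97 X=10.04 R=24.84 C=11.67
t=0.42: Z=26.36 X=10.35 R=24.18 C=12.15
t=0.84: Z=26.75 X=10.65 R=23.51 C=12.62
t=1.26: Z=27.14 X=10.96 R=22.86 C=13.10
t=1.68: Z=27.53 X=11.26 R=22.20 C=13.57
t=2.11: Z=27.92 X=11.57 R=21.54 C=14.05
t=2.53: Z=28.31 X=11.87 R=20.89 C=14.51
t=2.95: Z=28.69 X=12.16 R=20.25 C=14.97
t=3.37: Z=29.08 X=12.45 R=19.61 C=15.43
t=3.79: Z=29.46 X=12.74 R=18.98 C=15.88
Read off R at T=3.79: 18.98

R at T = 18.98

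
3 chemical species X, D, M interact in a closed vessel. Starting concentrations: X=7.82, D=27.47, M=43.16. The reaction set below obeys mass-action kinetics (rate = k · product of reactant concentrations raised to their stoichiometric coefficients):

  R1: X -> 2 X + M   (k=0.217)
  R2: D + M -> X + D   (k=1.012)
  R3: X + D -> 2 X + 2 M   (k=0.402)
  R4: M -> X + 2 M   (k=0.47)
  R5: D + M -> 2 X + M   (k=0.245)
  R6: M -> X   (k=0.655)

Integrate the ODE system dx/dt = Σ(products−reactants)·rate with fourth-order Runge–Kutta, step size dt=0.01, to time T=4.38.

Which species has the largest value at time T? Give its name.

RK4 with dt=0.01: 438 steps to T=4.38. Trajectory (selected grid times):
t=0.00: X=7.82 D=27.47 M=43.16
t=0.49: X=116.55 D=0.00 M=47.38
t=0.97: X=158.84 D=0.00 M=57.03
t=1.46: X=213.58 D=0.00 M=70.94
t=1.95: X=283.97 D=0.00 M=89.99
t=2.43: X=373.00 D=0.00 M=114.96
t=2.92: X=490.90 D=0.00 M=148.73
t=3.41: X=644.62 D=0.00 M=193.33
t=3.89: X=840.71 D=0.00 M=250.64
t=4.38: X=1101.69 D=0.00 M=327.25
At T=4.38: X=1101.69 D=0.00 M=327.25; the largest is X.

Dominant species at T: X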